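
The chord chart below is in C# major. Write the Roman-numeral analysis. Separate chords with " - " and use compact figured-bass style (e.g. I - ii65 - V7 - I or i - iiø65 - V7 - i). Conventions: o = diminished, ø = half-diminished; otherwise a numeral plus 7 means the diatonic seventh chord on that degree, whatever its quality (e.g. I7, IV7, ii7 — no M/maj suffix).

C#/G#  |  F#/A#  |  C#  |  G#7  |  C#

C#/G#: major triad on C# = scale degree 1 → I64.
F#/A#: root F# is the subdominant; major triad there is IV6.
C#: root C# is the tonic; major triad there is I.
G#7: dominant seventh chord on G# = scale degree 5 → V7.
C# has root C#, degree 1 in C# major, so I.

I64 - IV6 - I - V7 - I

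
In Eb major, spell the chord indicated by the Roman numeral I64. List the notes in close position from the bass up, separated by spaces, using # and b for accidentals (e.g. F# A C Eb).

In Eb major, the tonic is Eb, and the diatonic chord built there is a major triad.
Stacking thirds from Eb gives Eb-G-Bb.
The figured bass 64 indicates second inversion, placing the fifth (Bb) in the bass: Bb-Eb-G.

Bb Eb G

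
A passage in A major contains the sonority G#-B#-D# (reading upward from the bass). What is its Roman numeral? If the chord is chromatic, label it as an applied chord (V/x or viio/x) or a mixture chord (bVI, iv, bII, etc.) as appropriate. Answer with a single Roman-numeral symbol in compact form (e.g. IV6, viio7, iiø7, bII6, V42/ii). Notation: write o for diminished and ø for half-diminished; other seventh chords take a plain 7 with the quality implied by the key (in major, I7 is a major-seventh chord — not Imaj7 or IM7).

The pitches G#-B#-D# form a major triad rooted on G#.
G# is not a diatonic chord root with this quality in A major, but it lies a perfect fifth above C# (iii), so the chord functions as an applied dominant of iii.

V/iii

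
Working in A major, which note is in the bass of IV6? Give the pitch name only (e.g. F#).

IV in A major has root D; the chord is D-F#-A.
The figure 6 means first inversion — the third is in the bass.

F#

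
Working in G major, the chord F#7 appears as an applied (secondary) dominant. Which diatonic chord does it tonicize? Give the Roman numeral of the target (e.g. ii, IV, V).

iii

The chord is a dominant seventh chord on F#.
A dominant resolves down a perfect fifth: F# → B. In G major, B is scale degree 3, i.e. iii.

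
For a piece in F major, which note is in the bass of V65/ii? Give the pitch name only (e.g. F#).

The applied chord V65/ii is rooted on D: D-F#-A-C.
The figure 65 means first inversion — the third is in the bass.

F#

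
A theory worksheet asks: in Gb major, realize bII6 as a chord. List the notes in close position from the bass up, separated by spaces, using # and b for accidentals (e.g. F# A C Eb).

bII6 is the Neapolitan sixth — a major triad on the lowered second degree, here in its customary first inversion. In Gb major that root is Abb.
So the chord is Abb-Cb-Ebb, a major triad.
The figured bass 6 indicates first inversion, placing the third (Cb) in the bass: Cb-Ebb-Abb.

Cb Ebb Abb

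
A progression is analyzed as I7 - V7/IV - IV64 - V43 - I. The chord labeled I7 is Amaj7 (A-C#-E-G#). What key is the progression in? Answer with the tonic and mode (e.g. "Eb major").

A major

The anchor chord is a major seventh chord on A, labeled I7.
If A is scale degree 1 and the mode makes that degree carry a major seventh chord, the tonic is A and the mode is major.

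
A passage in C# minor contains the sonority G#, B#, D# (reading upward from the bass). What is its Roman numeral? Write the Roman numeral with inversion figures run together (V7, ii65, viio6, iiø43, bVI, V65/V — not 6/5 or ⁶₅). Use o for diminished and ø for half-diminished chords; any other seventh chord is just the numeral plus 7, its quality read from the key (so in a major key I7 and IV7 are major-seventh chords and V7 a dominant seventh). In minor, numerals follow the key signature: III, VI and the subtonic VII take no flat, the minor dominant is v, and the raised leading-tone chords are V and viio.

The pitches G#-B#-D# form a major triad rooted on G#.
G# is scale degree 5 in C# minor, and a major triad on that degree is written V.

V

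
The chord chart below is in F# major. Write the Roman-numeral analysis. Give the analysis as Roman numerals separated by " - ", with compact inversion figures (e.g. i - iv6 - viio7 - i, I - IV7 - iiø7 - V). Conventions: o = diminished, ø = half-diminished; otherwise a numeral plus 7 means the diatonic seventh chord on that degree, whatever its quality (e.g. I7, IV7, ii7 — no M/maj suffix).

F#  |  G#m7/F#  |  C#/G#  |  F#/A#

F#: root F# is the tonic; major triad there is I.
G#m7/F#: minor seventh chord on G# = scale degree 2 → ii42.
C#/G#: root C# is the dominant; major triad there is V64.
F#/A#: major triad on F# = scale degree 1 → I6.

I - ii42 - V64 - I6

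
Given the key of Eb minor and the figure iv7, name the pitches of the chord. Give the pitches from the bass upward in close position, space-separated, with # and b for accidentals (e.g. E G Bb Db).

Ab Cb Eb Gb

In Eb minor, the fourth degree is Ab, and the diatonic chord built there is a minor seventh chord.
Stacking thirds from Ab gives Ab-Cb-Eb-Gb.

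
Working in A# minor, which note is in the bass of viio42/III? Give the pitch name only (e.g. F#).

The applied chord viio42/III is rooted on B#: B#-D#-F#-A.
The figure 42 means third inversion — the seventh is in the bass.

A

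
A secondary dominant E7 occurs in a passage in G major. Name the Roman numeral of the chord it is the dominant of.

ii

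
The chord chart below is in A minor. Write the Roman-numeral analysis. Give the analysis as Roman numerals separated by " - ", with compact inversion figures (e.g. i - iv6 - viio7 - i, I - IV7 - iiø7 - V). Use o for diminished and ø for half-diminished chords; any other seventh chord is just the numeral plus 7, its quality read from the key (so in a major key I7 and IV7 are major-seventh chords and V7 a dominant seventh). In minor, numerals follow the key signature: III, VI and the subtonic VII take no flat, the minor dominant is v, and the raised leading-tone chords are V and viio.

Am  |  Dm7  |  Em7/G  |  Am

i - iv7 - v65 - i

Am: root A is the tonic; minor triad there is i.
Dm7 has root D, degree 4 in A minor, so iv7.
Em7/G: root E is the dominant; minor seventh chord there is v65.
Am has root A, degree 1 in A minor, so i.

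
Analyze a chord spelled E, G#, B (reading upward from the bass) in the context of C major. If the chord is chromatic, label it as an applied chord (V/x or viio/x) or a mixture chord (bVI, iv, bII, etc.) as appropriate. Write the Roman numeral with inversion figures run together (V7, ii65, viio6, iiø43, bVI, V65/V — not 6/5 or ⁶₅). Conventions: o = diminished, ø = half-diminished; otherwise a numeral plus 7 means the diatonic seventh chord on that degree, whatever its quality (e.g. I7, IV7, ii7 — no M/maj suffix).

V/vi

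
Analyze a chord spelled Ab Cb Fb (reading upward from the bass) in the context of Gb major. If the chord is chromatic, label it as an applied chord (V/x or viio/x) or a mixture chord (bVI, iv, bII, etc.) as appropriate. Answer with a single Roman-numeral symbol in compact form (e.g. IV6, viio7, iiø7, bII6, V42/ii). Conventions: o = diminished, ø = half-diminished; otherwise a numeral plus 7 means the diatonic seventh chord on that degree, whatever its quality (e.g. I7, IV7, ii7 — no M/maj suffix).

The pitches Fb-Ab-Cb form a major triad rooted on Fb.
Fb is the lowered seventh degree of Gb major (diatonic 7 would be F). This is a major triad on the lowered seventh degree (the subtonic), borrowed from the parallel minor.
With Ab in the bass the chord is in first inversion, so the figured bass is 6.

bVII6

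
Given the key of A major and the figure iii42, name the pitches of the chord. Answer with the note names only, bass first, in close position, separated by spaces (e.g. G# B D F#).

In A major, scale degree 3 is C#, and the diatonic chord built there is a minor seventh chord.
Stacking thirds from C# gives C#-E-G#-B.
The figured bass 42 indicates third inversion, placing the seventh (B) in the bass: B-C#-E-G#.

B C# E G#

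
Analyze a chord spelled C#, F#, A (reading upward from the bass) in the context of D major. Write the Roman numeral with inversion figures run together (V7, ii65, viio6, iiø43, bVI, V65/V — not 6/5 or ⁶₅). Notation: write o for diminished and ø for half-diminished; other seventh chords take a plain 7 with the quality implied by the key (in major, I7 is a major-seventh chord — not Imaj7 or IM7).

The pitches F#-A-C# form a minor triad rooted on F#.
In D major, F# is the mediant; the diatonic minor triad there is iii.
With C# in the bass the chord is in second inversion, so the figured bass is 64.

iii64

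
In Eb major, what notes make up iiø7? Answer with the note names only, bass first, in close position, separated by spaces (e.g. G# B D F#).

Scale degree 2 in Eb major is F; here the chord built on it is altered to a half-diminished seventh chord. iiø7 is the half-diminished supertonic seventh, borrowed from the parallel minor.
So the chord is F-Ab-Cb-Eb, a half-diminished seventh chord.

F Ab Cb Eb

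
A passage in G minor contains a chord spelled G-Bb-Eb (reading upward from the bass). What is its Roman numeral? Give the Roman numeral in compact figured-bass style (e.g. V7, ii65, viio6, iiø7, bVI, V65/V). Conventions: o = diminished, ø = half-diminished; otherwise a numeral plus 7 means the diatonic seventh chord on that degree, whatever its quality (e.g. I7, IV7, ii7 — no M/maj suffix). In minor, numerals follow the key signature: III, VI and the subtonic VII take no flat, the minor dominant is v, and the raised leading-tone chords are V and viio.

VI6

Stacked in thirds the chord is Eb-G-Bb: a major triad on Eb.
Eb is scale degree 6 in G minor, and a major triad on that degree is written VI.
With G in the bass the chord is in first inversion, so the figured bass is 6.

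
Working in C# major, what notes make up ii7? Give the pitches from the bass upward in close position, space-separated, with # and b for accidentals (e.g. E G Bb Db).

D# F# A# C#

The numeral's case and figure indicate a minor seventh chord. In C# major its root, the second degree, is D#.
That chord is spelled D#-F#-A#-C#.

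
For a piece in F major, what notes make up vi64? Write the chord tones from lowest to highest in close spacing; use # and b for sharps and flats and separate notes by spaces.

The numeral's case and figure indicate a minor triad. In F major its root, the sixth degree, is D.
That chord is spelled D-F-A.
The figured bass 64 indicates second inversion, placing the fifth (A) in the bass: A-D-F.

A D F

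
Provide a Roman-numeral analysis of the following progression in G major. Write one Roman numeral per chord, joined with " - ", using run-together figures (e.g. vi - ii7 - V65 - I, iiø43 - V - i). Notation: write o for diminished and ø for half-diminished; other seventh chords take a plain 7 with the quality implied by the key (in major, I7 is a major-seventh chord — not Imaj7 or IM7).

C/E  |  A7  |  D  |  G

C/E has root C, degree 4 in G major, so IV6.
A7: a dominant seventh chord on A, the applied dominant of V → V7/V.
D: major triad on D = scale degree 5 → V.
G: root G is the tonic; major triad there is I.

IV6 - V7/V - V - I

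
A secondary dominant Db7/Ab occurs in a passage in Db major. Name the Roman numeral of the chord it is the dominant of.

The chord is a dominant seventh chord on Db.
A dominant resolves down a perfect fifth: Db → Gb. In Db major, Gb is scale degree 4, i.e. IV.

IV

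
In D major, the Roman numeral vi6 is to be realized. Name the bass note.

vi in D major has root B; the chord is B-D-F#.
The figure 6 means first inversion — the third is in the bass.

D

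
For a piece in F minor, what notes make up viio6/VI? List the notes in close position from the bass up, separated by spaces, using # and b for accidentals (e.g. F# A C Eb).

The slash marks an applied leading-tone chord: viio of VI. In F minor, VI is Db, so the leading tone to it is C, a half step below.
Building a diminished triad on C gives C-Eb-Gb.
With the 6 figure the chord is in first inversion; from the bass Eb upward in close position it reads Eb-Gb-C.

Eb Gb C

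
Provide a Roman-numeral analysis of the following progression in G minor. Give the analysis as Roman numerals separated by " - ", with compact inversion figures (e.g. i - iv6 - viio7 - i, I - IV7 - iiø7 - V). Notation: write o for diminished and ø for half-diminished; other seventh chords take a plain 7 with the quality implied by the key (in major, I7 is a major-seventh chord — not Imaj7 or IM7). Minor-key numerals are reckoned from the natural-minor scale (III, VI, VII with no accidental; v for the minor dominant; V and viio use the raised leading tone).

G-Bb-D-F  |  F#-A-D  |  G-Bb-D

G-Bb-D-F has root G, degree 1 in G minor, so i7.
F#-A-D: major triad on D = scale degree 5 → V6.
G-Bb-D: minor triad on G = scale degree 1 → i.

i7 - V6 - i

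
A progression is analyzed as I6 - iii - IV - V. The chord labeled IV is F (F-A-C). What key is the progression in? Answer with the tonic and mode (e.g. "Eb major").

The chord F is a major triad rooted on F; its label is IV.
If F is scale degree 4 and the mode makes that degree carry a major triad, the tonic is C and the mode is major.

C major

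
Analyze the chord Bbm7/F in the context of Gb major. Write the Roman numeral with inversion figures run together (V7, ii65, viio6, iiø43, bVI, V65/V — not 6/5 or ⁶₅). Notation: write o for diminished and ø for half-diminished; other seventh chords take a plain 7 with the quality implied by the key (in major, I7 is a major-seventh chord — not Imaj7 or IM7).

iii43

Stacked in thirds the chord is Bb-Db-F-Ab: a minor seventh chord on Bb.
In Gb major, Bb is the mediant; the diatonic minor seventh chord there is iii7.
With F in the bass the chord is in second inversion, so the figured bass is 43.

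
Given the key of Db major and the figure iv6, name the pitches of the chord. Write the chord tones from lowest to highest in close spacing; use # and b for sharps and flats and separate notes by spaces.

iv6 is the minor subdominant, borrowed from the parallel minor. In Db major that root is Gb.
So the chord is Gb-Bbb-Db, a minor triad.
With the 6 figure the chord is in first inversion; from the bass Bbb upward in close position it reads Bbb-Db-Gb.

Bbb Db Gb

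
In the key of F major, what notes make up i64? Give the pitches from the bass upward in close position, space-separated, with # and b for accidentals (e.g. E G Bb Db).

C F Ab

i64 is the minor tonic, borrowed from the parallel minor. In F major that root is F.
So the chord is F-Ab-C.
The figured bass 64 indicates second inversion, placing the fifth (C) in the bass: C-F-Ab.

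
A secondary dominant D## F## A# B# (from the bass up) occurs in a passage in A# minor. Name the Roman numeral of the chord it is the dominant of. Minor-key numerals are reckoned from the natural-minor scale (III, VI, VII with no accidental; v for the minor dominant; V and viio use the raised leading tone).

V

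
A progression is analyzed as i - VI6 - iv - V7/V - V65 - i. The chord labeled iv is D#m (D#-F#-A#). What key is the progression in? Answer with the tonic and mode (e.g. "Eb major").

A# minor

The anchor chord is a minor triad on D#, labeled iv.
Counting down 3 scale steps from D# places the tonic on A#; a minor triad on degree 4 is diatonic only in minor.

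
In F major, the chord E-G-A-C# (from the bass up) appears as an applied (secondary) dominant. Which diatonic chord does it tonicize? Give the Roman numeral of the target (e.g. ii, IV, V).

vi

The chord is a dominant seventh chord on A.
A dominant resolves down a perfect fifth: A → D. In F major, D is scale degree 6, i.e. vi.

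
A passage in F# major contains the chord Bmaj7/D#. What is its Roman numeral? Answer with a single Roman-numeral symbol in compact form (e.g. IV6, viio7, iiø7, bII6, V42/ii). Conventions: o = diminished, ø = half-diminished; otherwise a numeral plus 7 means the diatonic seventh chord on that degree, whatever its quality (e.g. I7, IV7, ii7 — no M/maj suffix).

IV65

Stacked in thirds the chord is B-D#-F#-A#: a major seventh chord on B.
In F# major, B is the subdominant; the diatonic major seventh chord there is IV7.
With D# in the bass the chord is in first inversion, so the figured bass is 65.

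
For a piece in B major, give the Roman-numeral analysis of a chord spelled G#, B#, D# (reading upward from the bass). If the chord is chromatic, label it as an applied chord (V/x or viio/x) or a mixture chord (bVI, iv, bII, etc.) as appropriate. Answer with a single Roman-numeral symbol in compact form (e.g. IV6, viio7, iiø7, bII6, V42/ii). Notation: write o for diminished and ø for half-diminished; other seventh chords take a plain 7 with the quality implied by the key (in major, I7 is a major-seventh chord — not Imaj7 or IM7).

V/ii

The pitches G#-B#-D# form a major triad rooted on G#.
G# is not a diatonic chord root with this quality in B major, but it lies a perfect fifth above C# (ii), so the chord functions as an applied dominant of ii.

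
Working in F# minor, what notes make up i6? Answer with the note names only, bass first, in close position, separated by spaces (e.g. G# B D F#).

A C# F#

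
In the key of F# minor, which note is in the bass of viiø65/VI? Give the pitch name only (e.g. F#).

E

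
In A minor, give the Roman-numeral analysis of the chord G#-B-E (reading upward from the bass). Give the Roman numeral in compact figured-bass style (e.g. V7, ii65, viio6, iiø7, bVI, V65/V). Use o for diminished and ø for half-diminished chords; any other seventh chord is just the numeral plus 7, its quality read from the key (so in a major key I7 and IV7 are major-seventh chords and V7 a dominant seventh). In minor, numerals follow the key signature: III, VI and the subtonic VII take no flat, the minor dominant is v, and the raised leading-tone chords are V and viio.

V6

Stacked in thirds the chord is E-G#-B: a major triad on E.
E is scale degree 5 in A minor, and a major triad on that degree is written V.
With G# in the bass the chord is in first inversion, so the figured bass is 6.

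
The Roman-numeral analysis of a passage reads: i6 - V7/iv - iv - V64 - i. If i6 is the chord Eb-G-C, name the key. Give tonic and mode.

C minor

i6 is given as Eb-G-C — a minor triad with root C.
If C is scale degree 1 and the mode makes that degree carry a minor triad, the tonic is C and the mode is minor.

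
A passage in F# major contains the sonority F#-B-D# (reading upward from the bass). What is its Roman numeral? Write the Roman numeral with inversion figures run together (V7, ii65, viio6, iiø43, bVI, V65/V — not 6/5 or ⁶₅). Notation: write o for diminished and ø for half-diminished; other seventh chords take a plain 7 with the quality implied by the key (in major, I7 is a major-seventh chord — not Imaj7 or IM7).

IV64

Stacked in thirds the chord is B-D#-F#: a major triad on B.
B is scale degree 4 in F# major, and a major triad on that degree is written IV.
With F# in the bass the chord is in second inversion, so the figured bass is 64.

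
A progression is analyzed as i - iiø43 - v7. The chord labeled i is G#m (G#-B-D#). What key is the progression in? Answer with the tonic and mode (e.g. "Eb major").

The chord G#m is a minor triad rooted on G#; its label is i.
If G# is scale degree 1 and the mode makes that degree carry a minor triad, the tonic is G# and the mode is minor.

G# minor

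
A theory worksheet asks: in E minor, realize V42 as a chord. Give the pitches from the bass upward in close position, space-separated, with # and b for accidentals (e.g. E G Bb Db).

A B D# F#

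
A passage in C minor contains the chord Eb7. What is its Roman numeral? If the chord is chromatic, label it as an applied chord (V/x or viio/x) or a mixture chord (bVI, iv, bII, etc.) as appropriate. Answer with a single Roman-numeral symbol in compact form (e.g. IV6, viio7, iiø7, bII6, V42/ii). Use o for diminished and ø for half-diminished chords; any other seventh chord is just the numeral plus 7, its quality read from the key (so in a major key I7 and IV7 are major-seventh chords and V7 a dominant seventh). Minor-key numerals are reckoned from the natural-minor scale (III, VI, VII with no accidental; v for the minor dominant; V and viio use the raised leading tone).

The pitches Eb-G-Bb-Db form a dominant seventh chord rooted on Eb.
Eb is not a diatonic chord root with this quality in C minor, but it lies a perfect fifth above Ab (VI), so the chord functions as an applied dominant of VI.

V7/VI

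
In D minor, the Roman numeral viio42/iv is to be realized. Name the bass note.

The applied chord viio42/iv is rooted on F#: F#-A-C-Eb.
The figure 42 means third inversion — the seventh is in the bass.

Eb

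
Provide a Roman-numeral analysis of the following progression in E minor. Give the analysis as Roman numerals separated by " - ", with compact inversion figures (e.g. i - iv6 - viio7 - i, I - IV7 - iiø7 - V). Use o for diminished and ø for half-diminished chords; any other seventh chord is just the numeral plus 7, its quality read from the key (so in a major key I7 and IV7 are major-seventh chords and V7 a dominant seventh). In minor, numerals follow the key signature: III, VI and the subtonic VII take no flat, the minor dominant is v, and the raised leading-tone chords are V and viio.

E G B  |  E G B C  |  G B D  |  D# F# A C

i - VI65 - III - viio7

E-G-B: root E is the tonic; minor triad there is i.
E-G-B-C has root C, degree 6 in E minor, so VI65.
G-B-D: root G is the mediant; major triad there is III.
D#-F#-A-C: root D# is the leading tone; fully diminished seventh chord there is viio7.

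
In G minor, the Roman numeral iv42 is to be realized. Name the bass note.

iv in G minor has root C; the chord is C-Eb-G-Bb.
The figure 42 means third inversion — the seventh is in the bass.

Bb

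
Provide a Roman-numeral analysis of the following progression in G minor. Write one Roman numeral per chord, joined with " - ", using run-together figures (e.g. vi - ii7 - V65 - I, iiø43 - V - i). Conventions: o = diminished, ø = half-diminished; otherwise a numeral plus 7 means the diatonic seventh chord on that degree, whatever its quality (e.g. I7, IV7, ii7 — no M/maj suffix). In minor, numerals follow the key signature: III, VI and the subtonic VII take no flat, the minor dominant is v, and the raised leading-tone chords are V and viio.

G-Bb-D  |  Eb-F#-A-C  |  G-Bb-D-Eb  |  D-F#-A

G-Bb-D: root G is the tonic; minor triad there is i.
Eb-F#-A-C: root F# is the leading tone; fully diminished seventh chord there is viio42.
G-Bb-D-Eb has root Eb, degree 6 in G minor, so VI65.
D-F#-A: major triad on D = scale degree 5 → V.

i - viio42 - VI65 - V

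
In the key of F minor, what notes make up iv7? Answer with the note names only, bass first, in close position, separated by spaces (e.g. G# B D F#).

Bb Db F Ab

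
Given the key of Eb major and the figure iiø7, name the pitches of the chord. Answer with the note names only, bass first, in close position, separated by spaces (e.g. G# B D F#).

F Ab Cb Eb

Scale degree 2 in Eb major is F; here the chord built on it is altered to a half-diminished seventh chord. iiø7 is the half-diminished supertonic seventh, borrowed from the parallel minor.
So the chord is F-Ab-Cb-Eb.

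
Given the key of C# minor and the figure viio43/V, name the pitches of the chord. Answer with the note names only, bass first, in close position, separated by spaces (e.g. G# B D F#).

C# E F## A#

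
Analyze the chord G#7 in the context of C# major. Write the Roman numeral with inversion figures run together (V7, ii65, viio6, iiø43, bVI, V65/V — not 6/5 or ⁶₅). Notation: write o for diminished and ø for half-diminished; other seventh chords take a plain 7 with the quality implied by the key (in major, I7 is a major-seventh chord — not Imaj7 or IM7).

Stacked in thirds the chord is G#-B#-D#-F#: a dominant seventh chord on G#.
In C# major, G# is the dominant; the diatonic dominant seventh chord there is V7.

V7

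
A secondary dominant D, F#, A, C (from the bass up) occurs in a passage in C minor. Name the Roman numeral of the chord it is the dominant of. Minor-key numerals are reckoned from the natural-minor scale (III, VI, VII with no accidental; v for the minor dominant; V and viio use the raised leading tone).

V

The chord is a dominant seventh chord on D.
A dominant resolves down a perfect fifth: D → G. In C minor, G is scale degree 5, i.e. V.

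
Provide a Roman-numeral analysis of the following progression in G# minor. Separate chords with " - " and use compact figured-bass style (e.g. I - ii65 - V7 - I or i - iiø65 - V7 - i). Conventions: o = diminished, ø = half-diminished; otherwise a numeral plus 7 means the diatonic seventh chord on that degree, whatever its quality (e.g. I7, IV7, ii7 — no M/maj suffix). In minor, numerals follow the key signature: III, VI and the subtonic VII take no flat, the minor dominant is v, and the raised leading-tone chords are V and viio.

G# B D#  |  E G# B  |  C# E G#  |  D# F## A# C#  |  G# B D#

G#-B-D# has root G#, degree 1 in G# minor, so i.
E-G#-B has root E, degree 6 in G# minor, so VI.
C#-E-G# has root C#, degree 4 in G# minor, so iv.
D#-F##-A#-C# has root D#, degree 5 in G# minor, so V7.
G#-B-D# has root G#, degree 1 in G# minor, so i.

i - VI - iv - V7 - i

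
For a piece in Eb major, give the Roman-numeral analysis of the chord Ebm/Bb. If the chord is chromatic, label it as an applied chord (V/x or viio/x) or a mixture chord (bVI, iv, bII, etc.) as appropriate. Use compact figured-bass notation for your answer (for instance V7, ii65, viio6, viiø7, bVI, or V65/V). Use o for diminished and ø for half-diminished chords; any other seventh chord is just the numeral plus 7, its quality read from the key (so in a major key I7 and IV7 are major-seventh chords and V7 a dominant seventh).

i64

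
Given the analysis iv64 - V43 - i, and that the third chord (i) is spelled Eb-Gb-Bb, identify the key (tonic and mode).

Eb minor

The anchor chord is a minor triad on Eb, labeled i.
If Eb is scale degree 1 and the mode makes that degree carry a minor triad, the tonic is Eb and the mode is minor.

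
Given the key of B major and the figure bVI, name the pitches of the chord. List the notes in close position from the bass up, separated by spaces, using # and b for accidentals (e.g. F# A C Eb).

G B D

Scale degree 6 in B major is G#; lowering it a half step gives G. bVI is a major triad on the lowered sixth degree, borrowed from the parallel minor.
So the chord is G-B-D.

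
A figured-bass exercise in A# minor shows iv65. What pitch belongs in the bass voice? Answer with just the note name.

iv in A# minor has root D#; the chord is D#-F#-A#-C#.
The figure 65 means first inversion — the third is in the bass.

F#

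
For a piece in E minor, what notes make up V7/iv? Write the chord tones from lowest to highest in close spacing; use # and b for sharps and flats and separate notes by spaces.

E G# B D

The slash means an applied dominant: we want the dominant of iv. In E minor, iv is A minor, and its dominant is built on E.
Building a dominant seventh chord on E gives E-G#-B-D.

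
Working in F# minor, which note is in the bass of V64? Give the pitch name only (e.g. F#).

G#

V in F# minor has root C#; the chord is C#-E#-G#.
The figure 64 means second inversion — the fifth is in the bass.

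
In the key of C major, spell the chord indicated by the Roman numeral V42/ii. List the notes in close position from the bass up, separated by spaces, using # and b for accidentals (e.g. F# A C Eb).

V42/ii is a secondary dominant — the dominant seventh of ii. ii in C major is D, so the applied chord's root is A, a perfect fifth above.
Building a dominant seventh chord on A gives A-C#-E-G.
The figured bass 42 indicates third inversion, placing the seventh (G) in the bass: G-A-C#-E.

G A C# E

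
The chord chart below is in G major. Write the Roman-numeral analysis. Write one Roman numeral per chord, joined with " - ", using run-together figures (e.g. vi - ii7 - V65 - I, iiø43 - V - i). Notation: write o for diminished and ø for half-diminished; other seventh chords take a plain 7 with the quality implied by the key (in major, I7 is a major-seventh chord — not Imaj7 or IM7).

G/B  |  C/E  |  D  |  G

G/B: major triad on G = scale degree 1 → I6.
C/E has root C, degree 4 in G major, so IV6.
D: root D is the dominant; major triad there is V.
G: root G is the tonic; major triad there is I.

I6 - IV6 - V - I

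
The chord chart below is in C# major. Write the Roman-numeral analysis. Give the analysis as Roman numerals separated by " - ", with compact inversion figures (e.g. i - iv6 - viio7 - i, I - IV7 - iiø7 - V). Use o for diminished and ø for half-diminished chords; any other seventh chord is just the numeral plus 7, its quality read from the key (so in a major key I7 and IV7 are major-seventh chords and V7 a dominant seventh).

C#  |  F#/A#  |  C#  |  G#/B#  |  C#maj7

C#: major triad on C# = scale degree 1 → I.
F#/A# has root F#, degree 4 in C# major, so IV6.
C# has root C#, degree 1 in C# major, so I.
G#/B#: root G# is the dominant; major triad there is V6.
C#maj7: root C# is the tonic; major seventh chord there is I7.

I - IV6 - I - V6 - I7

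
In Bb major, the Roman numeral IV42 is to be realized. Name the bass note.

D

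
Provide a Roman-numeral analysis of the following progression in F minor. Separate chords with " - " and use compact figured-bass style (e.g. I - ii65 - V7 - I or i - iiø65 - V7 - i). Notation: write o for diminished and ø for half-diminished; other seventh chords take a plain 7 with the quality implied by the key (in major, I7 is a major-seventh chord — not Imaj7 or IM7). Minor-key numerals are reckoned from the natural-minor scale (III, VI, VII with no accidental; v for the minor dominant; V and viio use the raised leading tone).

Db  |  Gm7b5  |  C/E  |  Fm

Db: major triad on Db = scale degree 6 → VI.
Gm7b5: half-diminished seventh chord on G = scale degree 2 → iiø7.
C/E has root C, degree 5 in F minor, so V6.
Fm has root F, degree 1 in F minor, so i.

VI - iiø7 - V6 - i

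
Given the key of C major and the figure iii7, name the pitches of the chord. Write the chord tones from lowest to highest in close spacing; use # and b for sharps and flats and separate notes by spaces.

E G B D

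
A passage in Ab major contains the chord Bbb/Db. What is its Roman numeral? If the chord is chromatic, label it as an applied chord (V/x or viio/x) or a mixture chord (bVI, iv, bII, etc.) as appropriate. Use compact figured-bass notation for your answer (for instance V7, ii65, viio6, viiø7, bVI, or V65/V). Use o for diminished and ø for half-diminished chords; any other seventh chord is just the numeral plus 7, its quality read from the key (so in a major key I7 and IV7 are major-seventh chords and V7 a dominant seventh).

The pitches Bbb-Db-Fb form a major triad rooted on Bbb.
Bbb is the lowered second degree of Ab major (diatonic 2 would be Bb). This is the Neapolitan sixth — a major triad on the lowered second degree, here in its customary first inversion.
With Db in the bass the chord is in first inversion, so the figured bass is 6.

bII6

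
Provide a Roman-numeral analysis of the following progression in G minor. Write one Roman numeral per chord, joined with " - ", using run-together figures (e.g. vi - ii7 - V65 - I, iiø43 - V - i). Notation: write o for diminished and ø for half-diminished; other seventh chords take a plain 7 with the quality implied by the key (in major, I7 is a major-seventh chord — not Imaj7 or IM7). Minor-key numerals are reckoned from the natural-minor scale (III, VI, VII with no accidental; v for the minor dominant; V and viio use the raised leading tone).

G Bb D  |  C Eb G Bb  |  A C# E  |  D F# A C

i - iv7 - V/V - V7

G-Bb-D has root G, degree 1 in G minor, so i.
C-Eb-G-Bb: minor seventh chord on C = scale degree 4 → iv7.
A-C#-E: a major triad on A, the applied dominant of V → V/V.
D-F#-A-C has root D, degree 5 in G minor, so V7.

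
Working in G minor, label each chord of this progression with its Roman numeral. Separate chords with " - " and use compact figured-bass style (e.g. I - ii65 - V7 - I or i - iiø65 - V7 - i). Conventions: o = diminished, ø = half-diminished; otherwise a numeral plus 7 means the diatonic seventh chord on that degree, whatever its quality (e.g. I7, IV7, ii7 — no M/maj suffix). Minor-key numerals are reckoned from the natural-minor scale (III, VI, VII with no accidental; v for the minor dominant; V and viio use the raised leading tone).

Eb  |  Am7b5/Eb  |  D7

VI - iiø43 - V7

Eb: root Eb is the submediant; major triad there is VI.
Am7b5/Eb: half-diminished seventh chord on A = scale degree 2 → iiø43.
D7: root D is the dominant; dominant seventh chord there is V7.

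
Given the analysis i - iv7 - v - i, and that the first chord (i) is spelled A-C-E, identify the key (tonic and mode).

A minor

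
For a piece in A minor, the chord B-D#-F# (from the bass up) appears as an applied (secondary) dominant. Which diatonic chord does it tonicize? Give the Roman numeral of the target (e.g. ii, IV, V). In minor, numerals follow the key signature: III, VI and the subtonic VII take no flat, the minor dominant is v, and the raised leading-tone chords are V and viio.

V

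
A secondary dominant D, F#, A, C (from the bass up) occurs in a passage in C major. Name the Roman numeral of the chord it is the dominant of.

V

The chord is a dominant seventh chord on D.
A dominant resolves down a perfect fifth: D → G. In C major, G is scale degree 5, i.e. V.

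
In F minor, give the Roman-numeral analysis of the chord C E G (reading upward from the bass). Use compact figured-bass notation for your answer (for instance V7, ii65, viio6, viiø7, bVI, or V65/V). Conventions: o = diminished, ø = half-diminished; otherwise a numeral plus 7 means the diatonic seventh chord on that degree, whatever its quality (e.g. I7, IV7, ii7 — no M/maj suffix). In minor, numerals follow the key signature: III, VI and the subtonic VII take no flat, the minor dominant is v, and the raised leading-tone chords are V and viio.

V

Stacked in thirds the chord is C-E-G: a major triad on C.
In F minor, C is the dominant; the diatonic major triad there is V.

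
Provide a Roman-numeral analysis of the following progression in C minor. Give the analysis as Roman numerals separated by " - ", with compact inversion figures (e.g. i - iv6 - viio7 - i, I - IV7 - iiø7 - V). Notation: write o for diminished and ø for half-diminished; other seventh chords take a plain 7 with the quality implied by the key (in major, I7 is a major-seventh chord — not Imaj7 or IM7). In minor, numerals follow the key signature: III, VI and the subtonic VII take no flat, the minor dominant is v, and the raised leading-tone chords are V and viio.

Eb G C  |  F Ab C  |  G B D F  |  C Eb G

i6 - iv - V7 - i

Eb-G-C: minor triad on C = scale degree 1 → i6.
F-Ab-C: root F is the subdominant; minor triad there is iv.
G-B-D-F: dominant seventh chord on G = scale degree 5 → V7.
C-Eb-G: root C is the tonic; minor triad there is i.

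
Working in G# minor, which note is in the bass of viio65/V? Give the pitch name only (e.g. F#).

The applied chord viio65/V is rooted on C##: C##-E#-G#-B.
The figure 65 means first inversion — the third is in the bass.

E#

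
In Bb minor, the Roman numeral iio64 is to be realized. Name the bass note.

Gb

iio in Bb minor has root C; the chord is C-Eb-Gb.
The figure 64 means second inversion — the fifth is in the bass.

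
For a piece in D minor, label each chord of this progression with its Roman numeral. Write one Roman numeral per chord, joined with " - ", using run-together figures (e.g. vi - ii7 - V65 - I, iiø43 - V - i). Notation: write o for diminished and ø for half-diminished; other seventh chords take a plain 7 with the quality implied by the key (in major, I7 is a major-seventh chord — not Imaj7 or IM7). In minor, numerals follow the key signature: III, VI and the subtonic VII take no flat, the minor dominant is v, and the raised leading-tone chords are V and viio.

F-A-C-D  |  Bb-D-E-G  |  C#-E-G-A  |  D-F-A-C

i65 - iiø43 - V65 - i7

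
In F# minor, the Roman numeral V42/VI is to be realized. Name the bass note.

The applied chord V42/VI is rooted on A: A-C#-E-G.
The figure 42 means third inversion — the seventh is in the bass.

G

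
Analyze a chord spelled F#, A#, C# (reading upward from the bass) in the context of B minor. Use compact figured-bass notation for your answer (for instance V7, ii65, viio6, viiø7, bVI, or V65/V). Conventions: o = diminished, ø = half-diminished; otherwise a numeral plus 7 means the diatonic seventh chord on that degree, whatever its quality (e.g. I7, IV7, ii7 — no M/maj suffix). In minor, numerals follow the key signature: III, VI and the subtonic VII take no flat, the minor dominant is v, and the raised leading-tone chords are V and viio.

The pitches F#-A#-C# form a major triad rooted on F#.
In B minor, F# is the dominant; the diatonic major triad there is V.

V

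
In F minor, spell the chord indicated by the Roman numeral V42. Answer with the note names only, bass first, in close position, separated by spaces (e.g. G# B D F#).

Bb C E G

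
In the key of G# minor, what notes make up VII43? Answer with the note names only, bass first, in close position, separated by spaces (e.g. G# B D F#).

C# E F# A#

The numeral's case and figure indicate a dominant seventh chord. In G# minor its root, scale degree 7, is F#.
That chord is spelled F#-A#-C#-E.
With the 43 figure the chord is in second inversion; from the bass C# upward in close position it reads C#-E-F#-A#.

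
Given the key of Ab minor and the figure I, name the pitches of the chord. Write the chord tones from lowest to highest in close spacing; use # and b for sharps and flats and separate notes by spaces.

Ab C Eb

Scale degree 1 in Ab minor is Ab; here the chord built on it is altered to a major triad. I is the major tonic (Picardy third), borrowed from the parallel major.
So the chord is Ab-C-Eb, a major triad.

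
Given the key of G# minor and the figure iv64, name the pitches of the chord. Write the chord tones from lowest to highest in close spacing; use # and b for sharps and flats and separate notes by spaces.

In G# minor, the fourth degree is C#, and the diatonic chord built there is a minor triad.
Stacking thirds from C# gives C#-E-G#.
The figured bass 64 indicates second inversion, placing the fifth (G#) in the bass: G#-C#-E.

G# C# E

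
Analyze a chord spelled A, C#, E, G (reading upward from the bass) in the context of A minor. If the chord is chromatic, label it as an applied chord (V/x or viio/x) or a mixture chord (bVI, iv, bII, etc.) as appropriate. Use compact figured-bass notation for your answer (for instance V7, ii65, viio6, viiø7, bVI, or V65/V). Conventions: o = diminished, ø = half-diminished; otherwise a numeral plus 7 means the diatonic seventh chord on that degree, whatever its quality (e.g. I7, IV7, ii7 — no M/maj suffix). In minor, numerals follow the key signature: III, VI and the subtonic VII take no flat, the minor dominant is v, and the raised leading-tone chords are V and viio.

V7/iv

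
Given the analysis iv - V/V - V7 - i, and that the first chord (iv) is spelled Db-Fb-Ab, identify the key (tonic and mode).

Ab minor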